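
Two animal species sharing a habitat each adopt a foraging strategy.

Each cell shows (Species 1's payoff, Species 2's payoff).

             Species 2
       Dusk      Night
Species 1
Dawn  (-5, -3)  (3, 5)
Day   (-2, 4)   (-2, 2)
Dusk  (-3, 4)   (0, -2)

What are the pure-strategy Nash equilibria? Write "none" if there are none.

The pure Nash equilibria are (Dawn, Night); (Day, Dusk).

For each strategy profile, look for a profitable unilateral deviation.
(Dawn, Dusk): Species 1 can switch to Day (-5 → -2). Not NE.
(Dawn, Night): Species 1 gets 3, best alternative 0; Species 2 gets 5, best alternative -3. No profitable deviation — NE.
(Day, Dusk): Species 1 gets -2, best alternative -3; Species 2 gets 4, best alternative 2. No profitable deviation — NE.
(Day, Night): Species 1 can switch to Dawn (-2 → 3). Not NE.
(Dusk, Dusk): Species 1 can switch to Day (-3 → -2). Not NE.
(Dusk, Night): Species 1 can switch to Dawn (0 → 3). Not NE.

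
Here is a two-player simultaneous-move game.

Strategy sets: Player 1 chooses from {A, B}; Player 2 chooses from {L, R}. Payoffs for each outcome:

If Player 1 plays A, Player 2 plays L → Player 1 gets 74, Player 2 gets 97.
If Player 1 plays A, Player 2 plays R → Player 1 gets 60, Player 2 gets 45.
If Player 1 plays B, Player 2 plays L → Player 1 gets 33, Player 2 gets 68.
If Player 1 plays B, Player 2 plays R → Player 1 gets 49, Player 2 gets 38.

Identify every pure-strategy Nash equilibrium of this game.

(A, L): Player 1 gets 74, best alternative 33; Player 2 gets 97, best alternative 45. No profitable deviation — NE.
(A, R): Player 2 can switch to L (45 → 97). Not NE.
(B, L): Player 1 can switch to A (33 → 74). Not NE.
(B, R): Player 1 can switch to A (49 → 60). Not NE.

(A, L)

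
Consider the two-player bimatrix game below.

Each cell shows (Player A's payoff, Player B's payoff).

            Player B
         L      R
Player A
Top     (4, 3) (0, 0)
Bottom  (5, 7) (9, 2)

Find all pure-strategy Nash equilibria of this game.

The unique pure-strategy Nash equilibrium is (Bottom, L).

(Top, L): Player A can switch to Bottom (4 → 5). Not NE.
(Top, R): Player A can switch to Bottom (0 → 9). Not NE.
(Bottom, L): Player A gets 5, best alternative 4; Player B gets 7, best alternative 2. No profitable deviation — NE.
(Bottom, R): Player B can switch to L (2 → 7). Not NE.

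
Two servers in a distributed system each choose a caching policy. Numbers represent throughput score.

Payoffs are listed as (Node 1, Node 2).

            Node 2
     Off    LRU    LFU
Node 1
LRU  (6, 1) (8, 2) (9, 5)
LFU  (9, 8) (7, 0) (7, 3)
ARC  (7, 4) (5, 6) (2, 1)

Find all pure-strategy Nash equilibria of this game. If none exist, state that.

(LRU, Off): Node 1 can switch to LFU (6 → 9). Not NE.
(LRU, LRU): Node 2 can switch to LFU (2 → 5). Not NE.
(LRU, LFU): Node 1 gets 9, best alternative 7; Node 2 gets 5, best alternative 2. No profitable deviation — NE.
(LFU, Off): Node 1 gets 9, best alternative 7; Node 2 gets 8, best alternative 3. No profitable deviation — NE.
(LFU, LRU): Node 1 can switch to LRU (7 → 8). Not NE.
(LFU, LFU): Node 1 can switch to LRU (7 → 9). Not NE.
(ARC, Off): Node 1 can switch to LFU (7 → 9). Not NE.
(ARC, LRU): Node 1 can switch to LRU (5 → 8). Not NE.
(The remaining 1 profile has a profitable deviation by the same check.)

(LRU, LFU), (LFU, Off)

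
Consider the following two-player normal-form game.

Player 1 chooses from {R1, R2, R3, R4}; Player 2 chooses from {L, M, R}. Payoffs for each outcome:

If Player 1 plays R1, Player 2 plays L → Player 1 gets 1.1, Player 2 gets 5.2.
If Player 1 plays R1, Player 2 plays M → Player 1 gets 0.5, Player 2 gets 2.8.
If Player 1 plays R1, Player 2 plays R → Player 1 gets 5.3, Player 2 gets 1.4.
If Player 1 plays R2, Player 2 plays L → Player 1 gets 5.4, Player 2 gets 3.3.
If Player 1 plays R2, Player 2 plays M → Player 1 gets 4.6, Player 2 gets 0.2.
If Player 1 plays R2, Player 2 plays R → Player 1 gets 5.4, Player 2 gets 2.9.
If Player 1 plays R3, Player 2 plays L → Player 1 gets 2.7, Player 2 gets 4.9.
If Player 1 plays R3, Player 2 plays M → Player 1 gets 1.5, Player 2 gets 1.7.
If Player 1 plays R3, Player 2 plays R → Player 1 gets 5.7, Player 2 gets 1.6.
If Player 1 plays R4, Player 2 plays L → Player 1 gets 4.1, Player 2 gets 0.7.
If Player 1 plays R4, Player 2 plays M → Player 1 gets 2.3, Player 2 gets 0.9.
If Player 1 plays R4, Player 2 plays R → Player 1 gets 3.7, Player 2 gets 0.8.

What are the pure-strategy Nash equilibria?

Check each profile: it is a Nash equilibrium iff no player can strictly gain by switching unilaterally.
(R1, L): Player 1 can switch to R2 (1.1 → 5.4). Not NE.
(R1, M): Player 1 can switch to R2 (0.5 → 4.6). Not NE.
(R1, R): Player 1 can switch to R2 (5.3 → 5.4). Not NE.
(R2, L): Player 1 gets 5.4, best alternative 4.1; Player 2 gets 3.3, best alternative 2.9. No profitable deviation — NE.
(R2, M): Player 2 can switch to L (0.2 → 3.3). Not NE.
(R2, R): Player 1 can switch to R3 (5.4 → 5.7). Not NE.
(R3, L): Player 1 can switch to R2 (2.7 → 5.4). Not NE.
(The remaining 5 profiles each have a profitable deviation by the same check.)

(R2, L)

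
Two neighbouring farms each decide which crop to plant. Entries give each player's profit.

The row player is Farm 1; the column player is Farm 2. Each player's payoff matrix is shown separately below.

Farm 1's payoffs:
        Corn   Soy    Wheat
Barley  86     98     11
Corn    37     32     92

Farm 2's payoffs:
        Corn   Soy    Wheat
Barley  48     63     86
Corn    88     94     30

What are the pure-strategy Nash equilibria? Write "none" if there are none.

No pure-strategy Nash equilibrium.

Check each profile: it is a Nash equilibrium iff no player can strictly gain by switching unilaterally.
(Barley, Corn): Farm 2 can switch to Soy (48 → 63). Not NE.
(Barley, Soy): Farm 2 can switch to Wheat (63 → 86). Not NE.
(Barley, Wheat): Farm 1 can switch to Corn (11 → 92). Not NE.
(Corn, Corn): Farm 1 can switch to Barley (37 → 86). Not NE.
(Corn, Soy): Farm 1 can switch to Barley (32 → 98). Not NE.
(Corn, Wheat): Farm 2 can switch to Corn (30 → 88). Not NE.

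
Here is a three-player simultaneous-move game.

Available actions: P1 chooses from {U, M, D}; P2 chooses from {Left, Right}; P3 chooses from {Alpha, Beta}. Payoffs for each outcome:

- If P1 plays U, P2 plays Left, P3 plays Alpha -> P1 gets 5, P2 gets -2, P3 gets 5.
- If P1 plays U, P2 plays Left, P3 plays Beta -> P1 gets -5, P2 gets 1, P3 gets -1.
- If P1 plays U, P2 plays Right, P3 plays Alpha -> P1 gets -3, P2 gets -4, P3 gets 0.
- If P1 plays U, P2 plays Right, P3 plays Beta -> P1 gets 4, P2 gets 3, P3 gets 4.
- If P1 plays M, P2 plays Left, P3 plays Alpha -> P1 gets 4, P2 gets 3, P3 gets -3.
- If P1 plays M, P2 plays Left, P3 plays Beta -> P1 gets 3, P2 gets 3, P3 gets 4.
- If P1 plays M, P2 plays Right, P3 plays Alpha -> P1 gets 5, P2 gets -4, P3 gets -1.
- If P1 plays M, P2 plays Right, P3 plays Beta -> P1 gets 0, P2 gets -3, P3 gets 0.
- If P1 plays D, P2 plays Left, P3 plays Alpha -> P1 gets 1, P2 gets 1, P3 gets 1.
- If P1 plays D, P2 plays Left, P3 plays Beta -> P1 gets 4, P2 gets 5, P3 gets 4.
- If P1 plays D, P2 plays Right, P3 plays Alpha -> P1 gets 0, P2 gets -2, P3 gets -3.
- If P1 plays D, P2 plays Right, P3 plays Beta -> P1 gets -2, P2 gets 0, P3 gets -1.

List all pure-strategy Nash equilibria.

The pure Nash equilibria are (U, Left, Alpha) and (U, Right, Beta) and (D, Left, Beta).

For each strategy profile, look for a profitable unilateral deviation.
(U, Left, Alpha): P1 gets 5, best alternative 4; P2 gets -2, best alternative -4; P3 gets 5, best alternative -1. No profitable deviation — NE.
(U, Left, Beta): P1 can switch to M (-5 → 3). Not NE.
(U, Right, Alpha): P1 can switch to M (-3 → 5). Not NE.
(U, Right, Beta): P1 gets 4, best alternative 0; P2 gets 3, best alternative 1; P3 gets 4, best alternative 0. No profitable deviation — NE.
(M, Left, Alpha): P1 can switch to U (4 → 5). Not NE.
(M, Left, Beta): P1 can switch to D (3 → 4). Not NE.
(M, Right, Alpha): P2 can switch to Left (-4 → 3). Not NE.
(M, Right, Beta): P1 can switch to U (0 → 4). Not NE.
(D, Left, Alpha): P1 can switch to U (1 → 5). Not NE.
(D, Left, Beta): P1 gets 4, best alternative 3; P2 gets 5, best alternative 0; P3 gets 4, best alternative 1. No profitable deviation — NE.
(D, Right, Alpha): P1 can switch to M (0 → 5). Not NE.
(D, Right, Beta): P1 can switch to U (-2 → 4). Not NE.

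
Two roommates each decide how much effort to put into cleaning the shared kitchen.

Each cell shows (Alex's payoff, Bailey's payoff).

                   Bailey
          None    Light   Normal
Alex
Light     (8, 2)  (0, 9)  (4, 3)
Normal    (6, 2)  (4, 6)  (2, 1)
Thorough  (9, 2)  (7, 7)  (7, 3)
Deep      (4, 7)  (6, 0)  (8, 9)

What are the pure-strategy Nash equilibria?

Pure-strategy Nash equilibria: (Thorough, Light) and (Deep, Normal)

Alex against None: payoffs 8, 6, 9, 4 → best response Thorough.
Alex against Light: payoffs 0, 4, 7, 6 → best response Thorough.
Alex against Normal: payoffs 4, 2, 7, 8 → best response Deep.
Bailey against Light: payoffs 2, 9, 3 → best response Light.
Bailey against Normal: payoffs 2, 6, 1 → best response Light.
Bailey against Thorough: payoffs 2, 7, 3 → best response Light.
Bailey against Deep: payoffs 7, 0, 9 → best response Normal.
Mutual best responses: (Thorough, Light); (Deep, Normal).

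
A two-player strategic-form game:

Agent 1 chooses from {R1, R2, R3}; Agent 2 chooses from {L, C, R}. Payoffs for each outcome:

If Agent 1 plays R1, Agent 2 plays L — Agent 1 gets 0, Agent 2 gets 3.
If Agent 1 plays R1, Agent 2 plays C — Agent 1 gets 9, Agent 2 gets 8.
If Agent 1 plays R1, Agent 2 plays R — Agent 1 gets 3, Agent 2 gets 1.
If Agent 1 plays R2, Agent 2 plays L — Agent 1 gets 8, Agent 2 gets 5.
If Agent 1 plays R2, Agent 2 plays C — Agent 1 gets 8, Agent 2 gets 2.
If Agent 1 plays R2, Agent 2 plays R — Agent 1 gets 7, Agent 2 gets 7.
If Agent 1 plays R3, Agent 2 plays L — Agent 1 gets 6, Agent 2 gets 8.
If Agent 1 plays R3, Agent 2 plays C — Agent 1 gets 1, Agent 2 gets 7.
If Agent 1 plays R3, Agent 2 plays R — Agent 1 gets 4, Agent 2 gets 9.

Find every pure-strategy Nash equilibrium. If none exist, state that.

Agent 1 against L: payoffs 0, 8, 6 → best response R2.
Agent 1 against C: payoffs 9, 8, 1 → best response R1.
Agent 1 against R: payoffs 3, 7, 4 → best response R2.
Agent 2 against R1: payoffs 3, 8, 1 → best response C.
Agent 2 against R2: payoffs 5, 2, 7 → best response R.
Agent 2 against R3: payoffs 8, 7, 9 → best response R.
Mutual best responses: (R1, C); (R2, R).

Pure-strategy Nash equilibria: (R1, C) and (R2, R)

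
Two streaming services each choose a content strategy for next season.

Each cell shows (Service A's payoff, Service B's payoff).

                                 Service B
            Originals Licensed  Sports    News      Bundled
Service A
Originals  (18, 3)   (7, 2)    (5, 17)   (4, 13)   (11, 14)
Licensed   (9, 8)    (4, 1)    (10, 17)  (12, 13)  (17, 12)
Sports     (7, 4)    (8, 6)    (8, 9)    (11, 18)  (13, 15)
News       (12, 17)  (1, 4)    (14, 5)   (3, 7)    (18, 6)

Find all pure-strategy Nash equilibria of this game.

Check each profile: it is a Nash equilibrium iff no player can strictly gain by switching unilaterally.
(Originals, Originals): Service B can switch to Sports (3 → 17). Not NE.
(Originals, Licensed): Service A can switch to Sports (7 → 8). Not NE.
(Originals, Sports): Service A can switch to Licensed (5 → 10). Not NE.
(Originals, News): Service A can switch to Licensed (4 → 12). Not NE.
(Originals, Bundled): Service A can switch to Licensed (11 → 17). Not NE.
(Licensed, Originals): Service A can switch to Originals (9 → 18). Not NE.
(The remaining 14 profiles each have a profitable deviation by the same check.)

none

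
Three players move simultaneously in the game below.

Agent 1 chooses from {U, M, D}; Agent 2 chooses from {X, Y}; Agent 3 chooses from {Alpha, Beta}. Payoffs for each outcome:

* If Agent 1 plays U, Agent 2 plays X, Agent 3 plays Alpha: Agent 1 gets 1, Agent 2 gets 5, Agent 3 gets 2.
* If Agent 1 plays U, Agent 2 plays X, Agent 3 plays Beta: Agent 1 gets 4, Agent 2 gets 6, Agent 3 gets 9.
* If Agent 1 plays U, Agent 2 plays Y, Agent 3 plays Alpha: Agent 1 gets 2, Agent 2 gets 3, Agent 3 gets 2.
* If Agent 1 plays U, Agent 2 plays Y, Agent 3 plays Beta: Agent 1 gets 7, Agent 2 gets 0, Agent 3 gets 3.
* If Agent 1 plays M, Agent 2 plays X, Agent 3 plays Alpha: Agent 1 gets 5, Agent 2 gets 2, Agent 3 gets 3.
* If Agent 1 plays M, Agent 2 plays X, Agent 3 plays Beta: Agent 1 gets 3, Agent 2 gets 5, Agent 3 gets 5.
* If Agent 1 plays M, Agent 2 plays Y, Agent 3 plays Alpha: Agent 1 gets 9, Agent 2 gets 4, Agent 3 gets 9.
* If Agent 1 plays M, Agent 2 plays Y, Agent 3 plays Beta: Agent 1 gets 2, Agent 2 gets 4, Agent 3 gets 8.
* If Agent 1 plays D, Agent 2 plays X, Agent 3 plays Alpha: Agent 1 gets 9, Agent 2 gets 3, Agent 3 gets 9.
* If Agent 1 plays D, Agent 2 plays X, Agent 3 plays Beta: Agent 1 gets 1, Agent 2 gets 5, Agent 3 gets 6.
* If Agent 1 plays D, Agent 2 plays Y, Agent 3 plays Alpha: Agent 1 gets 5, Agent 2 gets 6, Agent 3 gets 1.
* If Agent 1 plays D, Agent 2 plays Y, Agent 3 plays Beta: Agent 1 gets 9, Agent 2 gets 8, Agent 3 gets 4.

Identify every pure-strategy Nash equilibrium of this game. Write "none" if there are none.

The pure Nash equilibria are (U, X, Beta), (M, Y, Alpha), (D, Y, Beta).

Mark each player's best response to every combination of opponents' strategies; a profile where every player is best-responding is a pure Nash equilibrium.
Agent 1 against (X, Alpha): payoffs 1, 5, 9 → best response D.
Agent 1 against (X, Beta): payoffs 4, 3, 1 → best response U.
Agent 1 against (Y, Alpha): payoffs 2, 9, 5 → best response M.
Agent 1 against (Y, Beta): payoffs 7, 2, 9 → best response D.
Agent 2 against (U, Alpha): payoffs 5, 3 → best response X.
Agent 2 against (U, Beta): payoffs 6, 0 → best response X.
Agent 2 against (M, Alpha): payoffs 2, 4 → best response Y.
Agent 2 against (M, Beta): payoffs 5, 4 → best response X.
Agent 2 against (D, Alpha): payoffs 3, 6 → best response Y.
Agent 2 against (D, Beta): payoffs 5, 8 → best response Y.
Agent 3 against (U, X): payoffs 2, 9 → best response Beta.
Agent 3 against (U, Y): payoffs 2, 3 → best response Beta.
Agent 3 against (M, X): payoffs 3, 5 → best response Beta.
Agent 3 against (M, Y): payoffs 9, 8 → best response Alpha.
Agent 3 against (D, X): payoffs 9, 6 → best response Alpha.
Agent 3 against (D, Y): payoffs 1, 4 → best response Beta.
Mutual best responses: (U, X, Beta); (M, Y, Alpha); (D, Y, Beta).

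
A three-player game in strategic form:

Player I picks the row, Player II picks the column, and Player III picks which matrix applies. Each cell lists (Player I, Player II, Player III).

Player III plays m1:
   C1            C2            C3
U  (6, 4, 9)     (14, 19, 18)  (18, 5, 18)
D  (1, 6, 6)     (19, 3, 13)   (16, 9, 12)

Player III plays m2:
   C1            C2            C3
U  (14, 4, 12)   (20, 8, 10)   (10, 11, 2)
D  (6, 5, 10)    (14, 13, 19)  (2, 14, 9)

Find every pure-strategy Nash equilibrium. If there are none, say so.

There is no pure-strategy Nash equilibrium.

(U, C1, m1): Player II can switch to C2 (4 → 19). Not NE.
(U, C1, m2): Player II can switch to C2 (4 → 8). Not NE.
(U, C2, m1): Player I can switch to D (14 → 19). Not NE.
(U, C2, m2): Player II can switch to C3 (8 → 11). Not NE.
(U, C3, m1): Player II can switch to C2 (5 → 19). Not NE.
(U, C3, m2): Player III can switch to m1 (2 → 18). Not NE.
(D, C1, m1): Player I can switch to U (1 → 6). Not NE.
(D, C1, m2): Player I can switch to U (6 → 14). Not NE.
(D, C2, m1): Player II can switch to C1 (3 → 6). Not NE.
(D, C2, m2): Player I can switch to U (14 → 20). Not NE.
(D, C3, m1): Player I can switch to U (16 → 18). Not NE.
(D, C3, m2): Player I can switch to U (2 → 10). Not NE.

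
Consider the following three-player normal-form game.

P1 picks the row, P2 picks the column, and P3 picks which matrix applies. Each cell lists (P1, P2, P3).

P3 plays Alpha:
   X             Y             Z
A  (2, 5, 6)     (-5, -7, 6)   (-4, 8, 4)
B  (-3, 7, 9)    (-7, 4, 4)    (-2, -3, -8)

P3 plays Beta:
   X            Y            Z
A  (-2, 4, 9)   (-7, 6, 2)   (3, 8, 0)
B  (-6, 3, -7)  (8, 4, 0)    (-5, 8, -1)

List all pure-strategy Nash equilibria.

(A, X, Alpha): P2 can switch to Z (5 → 8). Not NE.
(A, X, Beta): P2 can switch to Y (4 → 6). Not NE.
(A, Y, Alpha): P2 can switch to X (-7 → 5). Not NE.
(A, Y, Beta): P1 can switch to B (-7 → 8). Not NE.
(A, Z, Alpha): P1 can switch to B (-4 → -2). Not NE.
(A, Z, Beta): P3 can switch to Alpha (0 → 4). Not NE.
(The remaining 6 profiles each have a profitable deviation by the same check.)

There is no pure-strategy Nash equilibrium.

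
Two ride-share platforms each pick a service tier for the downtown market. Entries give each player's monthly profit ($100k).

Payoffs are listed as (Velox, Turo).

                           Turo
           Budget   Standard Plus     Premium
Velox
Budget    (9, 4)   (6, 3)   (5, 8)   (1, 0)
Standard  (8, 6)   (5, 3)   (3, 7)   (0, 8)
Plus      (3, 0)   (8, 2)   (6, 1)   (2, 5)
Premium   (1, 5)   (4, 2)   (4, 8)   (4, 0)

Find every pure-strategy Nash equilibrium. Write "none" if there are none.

none

Velox against Budget: payoffs 9, 8, 3, 1 → best response Budget.
Velox against Standard: payoffs 6, 5, 8, 4 → best response Plus.
Velox against Plus: payoffs 5, 3, 6, 4 → best response Plus.
Velox against Premium: payoffs 1, 0, 2, 4 → best response Premium.
Turo against Budget: payoffs 4, 3, 8, 0 → best response Plus.
Turo against Standard: payoffs 6, 3, 7, 8 → best response Premium.
Turo against Plus: payoffs 0, 2, 1, 5 → best response Premium.
Turo against Premium: payoffs 5, 2, 8, 0 → best response Plus.
No profile is a mutual best response for all players.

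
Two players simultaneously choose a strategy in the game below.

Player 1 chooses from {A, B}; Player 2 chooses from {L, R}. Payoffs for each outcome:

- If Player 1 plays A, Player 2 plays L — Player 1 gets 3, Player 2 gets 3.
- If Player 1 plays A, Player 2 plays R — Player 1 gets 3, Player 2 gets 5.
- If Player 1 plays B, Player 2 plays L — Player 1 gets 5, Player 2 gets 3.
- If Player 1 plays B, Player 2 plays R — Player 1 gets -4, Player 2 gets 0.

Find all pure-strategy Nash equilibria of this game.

The pure Nash equilibria are (A, R); (B, L).

Player 1 against L: payoffs 3, 5 → best response B.
Player 1 against R: payoffs 3, -4 → best response A.
Player 2 against A: payoffs 3, 5 → best response R.
Player 2 against B: payoffs 3, 0 → best response L.
Mutual best responses: (A, R); (B, L).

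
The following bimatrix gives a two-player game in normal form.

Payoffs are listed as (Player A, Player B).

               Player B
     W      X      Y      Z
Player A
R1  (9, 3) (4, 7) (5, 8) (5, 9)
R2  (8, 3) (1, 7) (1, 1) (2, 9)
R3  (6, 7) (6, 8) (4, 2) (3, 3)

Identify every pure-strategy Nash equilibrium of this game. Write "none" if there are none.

Player A against W: payoffs 9, 8, 6 → best response R1.
Player A against X: payoffs 4, 1, 6 → best response R3.
Player A against Y: payoffs 5, 1, 4 → best response R1.
Player A against Z: payoffs 5, 2, 3 → best response R1.
Player B against R1: payoffs 3, 7, 8, 9 → best response Z.
Player B against R2: payoffs 3, 7, 1, 9 → best response Z.
Player B against R3: payoffs 7, 8, 2, 3 → best response X.
Mutual best responses: (R1, Z); (R3, X).

(R1, Z); (R3, X)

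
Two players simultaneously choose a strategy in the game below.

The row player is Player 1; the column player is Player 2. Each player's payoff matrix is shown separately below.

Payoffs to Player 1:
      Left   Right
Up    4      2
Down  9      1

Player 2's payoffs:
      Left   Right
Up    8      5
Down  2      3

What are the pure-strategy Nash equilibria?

Player 1 against Left: payoffs 4, 9 → best response Down.
Player 1 against Right: payoffs 2, 1 → best response Up.
Player 2 against Up: payoffs 8, 5 → best response Left.
Player 2 against Down: payoffs 2, 3 → best response Right.
No profile is a mutual best response for all players.

No pure-strategy Nash equilibrium.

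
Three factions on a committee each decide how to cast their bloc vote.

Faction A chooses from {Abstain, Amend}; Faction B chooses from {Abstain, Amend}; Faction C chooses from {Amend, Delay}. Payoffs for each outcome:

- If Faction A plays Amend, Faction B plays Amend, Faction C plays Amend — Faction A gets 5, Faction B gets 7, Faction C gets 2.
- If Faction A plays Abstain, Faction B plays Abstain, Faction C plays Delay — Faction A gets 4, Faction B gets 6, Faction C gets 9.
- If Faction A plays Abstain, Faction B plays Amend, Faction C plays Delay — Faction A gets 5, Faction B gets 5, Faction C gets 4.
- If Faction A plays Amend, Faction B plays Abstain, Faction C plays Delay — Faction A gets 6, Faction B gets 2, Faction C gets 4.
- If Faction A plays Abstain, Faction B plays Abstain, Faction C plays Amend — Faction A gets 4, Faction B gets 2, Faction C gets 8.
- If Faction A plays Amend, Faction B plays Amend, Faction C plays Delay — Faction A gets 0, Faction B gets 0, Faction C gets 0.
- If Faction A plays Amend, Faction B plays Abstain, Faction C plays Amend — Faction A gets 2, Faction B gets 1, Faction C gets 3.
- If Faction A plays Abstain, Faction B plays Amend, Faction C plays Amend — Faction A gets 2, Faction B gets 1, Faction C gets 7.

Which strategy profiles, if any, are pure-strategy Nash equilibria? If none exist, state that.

(Abstain, Abstain, Amend): Faction C can switch to Delay (8 → 9). Not NE.
(Abstain, Abstain, Delay): Faction A can switch to Amend (4 → 6). Not NE.
(Abstain, Amend, Amend): Faction A can switch to Amend (2 → 5). Not NE.
(Abstain, Amend, Delay): Faction B can switch to Abstain (5 → 6). Not NE.
(Amend, Abstain, Amend): Faction A can switch to Abstain (2 → 4). Not NE.
(Amend, Abstain, Delay): Faction A gets 6, best alternative 4; Faction B gets 2, best alternative 0; Faction C gets 4, best alternative 3. No profitable deviation — NE.
(Amend, Amend, Amend): Faction A gets 5, best alternative 2; Faction B gets 7, best alternative 1; Faction C gets 2, best alternative 0. No profitable deviation — NE.
(Amend, Amend, Delay): Faction A can switch to Abstain (0 → 5). Not NE.

The pure Nash equilibria are (Amend, Abstain, Delay), (Amend, Amend, Amend).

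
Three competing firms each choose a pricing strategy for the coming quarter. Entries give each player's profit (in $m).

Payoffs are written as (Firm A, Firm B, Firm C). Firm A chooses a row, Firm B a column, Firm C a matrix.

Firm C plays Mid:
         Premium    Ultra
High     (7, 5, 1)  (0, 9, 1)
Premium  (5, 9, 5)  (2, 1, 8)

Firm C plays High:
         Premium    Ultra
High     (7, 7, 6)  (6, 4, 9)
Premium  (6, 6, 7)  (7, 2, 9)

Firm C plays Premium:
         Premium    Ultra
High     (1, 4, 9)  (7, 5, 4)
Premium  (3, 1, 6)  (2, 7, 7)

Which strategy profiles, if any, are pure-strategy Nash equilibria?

There is no pure-strategy Nash equilibrium.

(High, Premium, Mid): Firm B can switch to Ultra (5 → 9). Not NE.
(High, Premium, High): Firm C can switch to Premium (6 → 9). Not NE.
(High, Premium, Premium): Firm A can switch to Premium (1 → 3). Not NE.
(High, Ultra, Mid): Firm A can switch to Premium (0 → 2). Not NE.
(High, Ultra, High): Firm A can switch to Premium (6 → 7). Not NE.
(High, Ultra, Premium): Firm C can switch to High (4 → 9). Not NE.
(Premium, Premium, Mid): Firm A can switch to High (5 → 7). Not NE.
(Premium, Premium, High): Firm A can switch to High (6 → 7). Not NE.
(Premium, Premium, Premium): Firm B can switch to Ultra (1 → 7). Not NE.
(Premium, Ultra, Mid): Firm B can switch to Premium (1 → 9). Not NE.
(The remaining 2 profiles each have a profitable deviation by the same check.)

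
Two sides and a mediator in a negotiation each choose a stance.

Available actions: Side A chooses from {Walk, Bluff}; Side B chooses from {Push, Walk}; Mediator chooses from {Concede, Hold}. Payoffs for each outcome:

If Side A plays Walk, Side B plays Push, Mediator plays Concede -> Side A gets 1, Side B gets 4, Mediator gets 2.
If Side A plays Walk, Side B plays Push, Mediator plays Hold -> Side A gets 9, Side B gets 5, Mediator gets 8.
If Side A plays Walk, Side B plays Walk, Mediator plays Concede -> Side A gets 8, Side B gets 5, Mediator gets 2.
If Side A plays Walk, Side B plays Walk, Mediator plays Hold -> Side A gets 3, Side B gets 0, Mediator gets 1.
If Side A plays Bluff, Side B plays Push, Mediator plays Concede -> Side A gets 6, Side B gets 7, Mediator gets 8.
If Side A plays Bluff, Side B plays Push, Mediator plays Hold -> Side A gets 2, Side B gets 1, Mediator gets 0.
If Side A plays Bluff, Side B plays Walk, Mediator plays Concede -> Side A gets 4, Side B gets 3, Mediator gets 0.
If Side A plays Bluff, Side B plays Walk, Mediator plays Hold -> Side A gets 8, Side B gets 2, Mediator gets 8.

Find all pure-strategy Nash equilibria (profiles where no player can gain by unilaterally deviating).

Pure-strategy Nash equilibria: (Walk, Push, Hold), (Walk, Walk, Concede), (Bluff, Push, Concede), (Bluff, Walk, Hold)

For each strategy profile, look for a profitable unilateral deviation.
(Walk, Push, Concede): Side A can switch to Bluff (1 → 6). Not NE.
(Walk, Push, Hold): Side A gets 9, best alternative 2; Side B gets 5, best alternative 0; Mediator gets 8, best alternative 2. No profitable deviation — NE.
(Walk, Walk, Concede): Side A gets 8, best alternative 4; Side B gets 5, best alternative 4; Mediator gets 2, best alternative 1. No profitable deviation — NE.
(Walk, Walk, Hold): Side A can switch to Bluff (3 → 8). Not NE.
(Bluff, Push, Concede): Side A gets 6, best alternative 1; Side B gets 7, best alternative 3; Mediator gets 8, best alternative 0. No profitable deviation — NE.
(Bluff, Push, Hold): Side A can switch to Walk (2 → 9). Not NE.
(Bluff, Walk, Concede): Side A can switch to Walk (4 → 8). Not NE.
(Bluff, Walk, Hold): Side A gets 8, best alternative 3; Side B gets 2, best alternative 1; Mediator gets 8, best alternative 0. No profitable deviation — NE.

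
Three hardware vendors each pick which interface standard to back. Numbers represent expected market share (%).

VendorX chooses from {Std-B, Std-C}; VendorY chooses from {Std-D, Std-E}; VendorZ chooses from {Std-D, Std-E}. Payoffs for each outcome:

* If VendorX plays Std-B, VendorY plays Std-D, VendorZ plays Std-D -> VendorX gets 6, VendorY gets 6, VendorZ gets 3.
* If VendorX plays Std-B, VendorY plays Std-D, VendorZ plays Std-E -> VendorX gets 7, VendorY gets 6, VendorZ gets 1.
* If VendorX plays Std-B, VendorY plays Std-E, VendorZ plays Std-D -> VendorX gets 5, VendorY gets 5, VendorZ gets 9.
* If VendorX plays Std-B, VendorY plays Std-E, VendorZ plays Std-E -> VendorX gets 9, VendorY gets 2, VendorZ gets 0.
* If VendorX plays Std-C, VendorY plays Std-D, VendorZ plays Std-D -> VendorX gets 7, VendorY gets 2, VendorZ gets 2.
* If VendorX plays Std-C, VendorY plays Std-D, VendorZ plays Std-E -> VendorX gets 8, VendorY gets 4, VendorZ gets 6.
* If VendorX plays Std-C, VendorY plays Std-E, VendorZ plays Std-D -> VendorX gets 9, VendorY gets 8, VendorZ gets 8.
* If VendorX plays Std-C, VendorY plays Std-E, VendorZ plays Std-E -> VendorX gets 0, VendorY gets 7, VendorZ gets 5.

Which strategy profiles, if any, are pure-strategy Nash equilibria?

(Std-C, Std-E, Std-D)

For each player, find the best response to each opponent profile; mutual best responses are the pure NE.
VendorX against (Std-D, Std-D): payoffs 6, 7 → best response Std-C.
VendorX against (Std-D, Std-E): payoffs 7, 8 → best response Std-C.
VendorX against (Std-E, Std-D): payoffs 5, 9 → best response Std-C.
VendorX against (Std-E, Std-E): payoffs 9, 0 → best response Std-B.
VendorY against (Std-B, Std-D): payoffs 6, 5 → best response Std-D.
VendorY against (Std-B, Std-E): payoffs 6, 2 → best response Std-D.
VendorY against (Std-C, Std-D): payoffs 2, 8 → best response Std-E.
VendorY against (Std-C, Std-E): payoffs 4, 7 → best response Std-E.
VendorZ against (Std-B, Std-D): payoffs 3, 1 → best response Std-D.
VendorZ against (Std-B, Std-E): payoffs 9, 0 → best response Std-D.
VendorZ against (Std-C, Std-D): payoffs 2, 6 → best response Std-E.
VendorZ against (Std-C, Std-E): payoffs 8, 5 → best response Std-D.
Mutual best responses: (Std-C, Std-E, Std-D).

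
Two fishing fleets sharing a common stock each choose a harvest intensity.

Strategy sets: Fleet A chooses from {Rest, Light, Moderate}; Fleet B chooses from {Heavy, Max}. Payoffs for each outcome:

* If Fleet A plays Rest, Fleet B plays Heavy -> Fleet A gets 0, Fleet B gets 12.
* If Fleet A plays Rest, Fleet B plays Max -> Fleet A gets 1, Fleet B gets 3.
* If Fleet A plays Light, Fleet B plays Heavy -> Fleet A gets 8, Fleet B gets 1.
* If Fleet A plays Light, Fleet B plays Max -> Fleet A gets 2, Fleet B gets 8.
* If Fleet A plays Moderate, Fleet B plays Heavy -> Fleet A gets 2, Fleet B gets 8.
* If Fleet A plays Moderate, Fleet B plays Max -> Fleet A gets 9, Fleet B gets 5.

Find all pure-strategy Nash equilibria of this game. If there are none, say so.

For each player, find the best response to each opponent profile; mutual best responses are the pure NE.
Fleet A against Heavy: payoffs 0, 8, 2 → best response Light.
Fleet A against Max: payoffs 1, 2, 9 → best response Moderate.
Fleet B against Rest: payoffs 12, 3 → best response Heavy.
Fleet B against Light: payoffs 1, 8 → best response Max.
Fleet B against Moderate: payoffs 8, 5 → best response Heavy.
No profile is a mutual best response for all players.

There is no pure-strategy Nash equilibrium.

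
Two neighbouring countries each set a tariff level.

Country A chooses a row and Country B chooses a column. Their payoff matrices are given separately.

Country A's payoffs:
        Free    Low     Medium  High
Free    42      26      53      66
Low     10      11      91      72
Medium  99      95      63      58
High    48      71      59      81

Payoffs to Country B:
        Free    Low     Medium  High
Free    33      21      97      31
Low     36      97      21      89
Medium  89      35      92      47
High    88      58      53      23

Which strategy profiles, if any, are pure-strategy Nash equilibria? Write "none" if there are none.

(Free, Free): Country A can switch to Medium (42 → 99). Not NE.
(Free, Low): Country A can switch to Medium (26 → 95). Not NE.
(Free, Medium): Country A can switch to Low (53 → 91). Not NE.
(Free, High): Country A can switch to Low (66 → 72). Not NE.
(Low, Free): Country A can switch to Free (10 → 42). Not NE.
(Low, Low): Country A can switch to Free (11 → 26). Not NE.
(The remaining 10 profiles each have a profitable deviation by the same check.)

No pure-strategy Nash equilibrium.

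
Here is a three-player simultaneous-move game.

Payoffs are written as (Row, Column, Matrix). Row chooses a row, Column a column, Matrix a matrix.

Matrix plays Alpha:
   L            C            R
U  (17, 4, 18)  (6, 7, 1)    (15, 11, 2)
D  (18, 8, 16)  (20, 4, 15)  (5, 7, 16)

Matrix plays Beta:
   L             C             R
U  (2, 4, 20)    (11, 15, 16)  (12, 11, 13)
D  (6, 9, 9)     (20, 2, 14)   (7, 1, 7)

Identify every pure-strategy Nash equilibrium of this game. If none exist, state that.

Row against (L, Alpha): payoffs 17, 18 → best response D.
Row against (L, Beta): payoffs 2, 6 → best response D.
Row against (C, Alpha): payoffs 6, 20 → best response D.
Row against (C, Beta): payoffs 11, 20 → best response D.
Row against (R, Alpha): payoffs 15, 5 → best response U.
Row against (R, Beta): payoffs 12, 7 → best response U.
Column against (U, Alpha): payoffs 4, 7, 11 → best response R.
Column against (U, Beta): payoffs 4, 15, 11 → best response C.
Column against (D, Alpha): payoffs 8, 4, 7 → best response L.
Column against (D, Beta): payoffs 9, 2, 1 → best response L.
Matrix against (U, L): payoffs 18, 20 → best response Beta.
Matrix against (U, C): payoffs 1, 16 → best response Beta.
Matrix against (U, R): payoffs 2, 13 → best response Beta.
Matrix against (D, L): payoffs 16, 9 → best response Alpha.
Matrix against (D, C): payoffs 15, 14 → best response Alpha.
Matrix against (D, R): payoffs 16, 7 → best response Alpha.
Mutual best responses: (D, L, Alpha).

(D, L, Alpha)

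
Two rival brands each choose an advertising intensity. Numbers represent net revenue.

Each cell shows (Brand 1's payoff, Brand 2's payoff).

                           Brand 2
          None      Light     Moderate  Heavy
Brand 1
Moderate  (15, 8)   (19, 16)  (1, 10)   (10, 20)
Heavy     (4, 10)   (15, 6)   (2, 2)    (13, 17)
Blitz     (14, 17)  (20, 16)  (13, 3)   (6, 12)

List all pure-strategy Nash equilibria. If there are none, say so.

The unique pure-strategy Nash equilibrium is (Heavy, Heavy).

Brand 1 against None: payoffs 15, 4, 14 → best response Moderate.
Brand 1 against Light: payoffs 19, 15, 20 → best response Blitz.
Brand 1 against Moderate: payoffs 1, 2, 13 → best response Blitz.
Brand 1 against Heavy: payoffs 10, 13, 6 → best response Heavy.
Brand 2 against Moderate: payoffs 8, 16, 10, 20 → best response Heavy.
Brand 2 against Heavy: payoffs 10, 6, 2, 17 → best response Heavy.
Brand 2 against Blitz: payoffs 17, 16, 3, 12 → best response None.
Mutual best responses: (Heavy, Heavy).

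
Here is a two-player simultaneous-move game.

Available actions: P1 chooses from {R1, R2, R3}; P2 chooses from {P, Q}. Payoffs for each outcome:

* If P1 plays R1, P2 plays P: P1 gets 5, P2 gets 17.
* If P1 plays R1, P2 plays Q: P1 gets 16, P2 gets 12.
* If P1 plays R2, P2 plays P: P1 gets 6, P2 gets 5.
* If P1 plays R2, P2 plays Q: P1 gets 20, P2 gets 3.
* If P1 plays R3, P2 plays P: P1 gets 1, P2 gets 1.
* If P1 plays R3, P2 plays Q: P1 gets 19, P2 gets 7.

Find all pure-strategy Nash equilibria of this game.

For each player, find the best response to each opponent profile; mutual best responses are the pure NE.
P1 against P: payoffs 5, 6, 1 → best response R2.
P1 against Q: payoffs 16, 20, 19 → best response R2.
P2 against R1: payoffs 17, 12 → best response P.
P2 against R2: payoffs 5, 3 → best response P.
P2 against R3: payoffs 1, 7 → best response Q.
Mutual best responses: (R2, P).

The unique pure-strategy Nash equilibrium is (R2, P).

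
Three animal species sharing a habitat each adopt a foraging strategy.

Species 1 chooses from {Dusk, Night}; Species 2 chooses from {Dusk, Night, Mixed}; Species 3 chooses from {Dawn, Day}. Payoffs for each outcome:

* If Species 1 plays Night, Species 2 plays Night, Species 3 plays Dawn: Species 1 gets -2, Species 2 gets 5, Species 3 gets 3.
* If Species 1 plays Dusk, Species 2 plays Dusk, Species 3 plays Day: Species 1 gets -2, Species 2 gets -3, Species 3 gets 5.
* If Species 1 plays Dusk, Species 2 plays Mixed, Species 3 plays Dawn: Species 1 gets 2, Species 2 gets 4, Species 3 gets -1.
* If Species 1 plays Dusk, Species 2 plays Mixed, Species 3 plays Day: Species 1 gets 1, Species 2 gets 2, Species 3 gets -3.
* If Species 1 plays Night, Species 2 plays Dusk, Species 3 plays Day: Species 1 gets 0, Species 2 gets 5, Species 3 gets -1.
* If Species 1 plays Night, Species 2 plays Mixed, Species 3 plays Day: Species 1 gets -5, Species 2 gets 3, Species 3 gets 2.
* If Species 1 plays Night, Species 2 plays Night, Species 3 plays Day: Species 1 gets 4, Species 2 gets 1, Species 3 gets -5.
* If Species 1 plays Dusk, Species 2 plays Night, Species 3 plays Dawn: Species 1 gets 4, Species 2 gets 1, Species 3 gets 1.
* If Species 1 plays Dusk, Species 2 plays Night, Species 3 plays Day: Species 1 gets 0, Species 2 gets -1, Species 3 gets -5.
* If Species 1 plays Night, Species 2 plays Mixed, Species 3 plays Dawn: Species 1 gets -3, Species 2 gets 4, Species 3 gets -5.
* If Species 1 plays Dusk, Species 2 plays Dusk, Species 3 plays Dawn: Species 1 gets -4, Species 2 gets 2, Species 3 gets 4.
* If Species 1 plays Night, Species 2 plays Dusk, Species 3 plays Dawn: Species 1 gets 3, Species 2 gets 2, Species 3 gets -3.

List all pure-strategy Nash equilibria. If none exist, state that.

(Dusk, Dusk, Dawn): Species 1 can switch to Night (-4 → 3). Not NE.
(Dusk, Dusk, Day): Species 1 can switch to Night (-2 → 0). Not NE.
(Dusk, Night, Dawn): Species 2 can switch to Dusk (1 → 2). Not NE.
(Dusk, Night, Day): Species 1 can switch to Night (0 → 4). Not NE.
(Dusk, Mixed, Dawn): Species 1 gets 2, best alternative -3; Species 2 gets 4, best alternative 2; Species 3 gets -1, best alternative -3. No profitable deviation — NE.
(Dusk, Mixed, Day): Species 3 can switch to Dawn (-3 → -1). Not NE.
(Night, Dusk, Dawn): Species 2 can switch to Night (2 → 5). Not NE.
(Night, Dusk, Day): Species 1 gets 0, best alternative -2; Species 2 gets 5, best alternative 3; Species 3 gets -1, best alternative -3. No profitable deviation — NE.
(Night, Night, Dawn): Species 1 can switch to Dusk (-2 → 4). Not NE.
(Night, Night, Day): Species 2 can switch to Dusk (1 → 5). Not NE.
(Night, Mixed, Dawn): Species 1 can switch to Dusk (-3 → 2). Not NE.
(Night, Mixed, Day): Species 1 can switch to Dusk (-5 → 1). Not NE.

Pure-strategy Nash equilibria: (Dusk, Mixed, Dawn); (Night, Dusk, Day)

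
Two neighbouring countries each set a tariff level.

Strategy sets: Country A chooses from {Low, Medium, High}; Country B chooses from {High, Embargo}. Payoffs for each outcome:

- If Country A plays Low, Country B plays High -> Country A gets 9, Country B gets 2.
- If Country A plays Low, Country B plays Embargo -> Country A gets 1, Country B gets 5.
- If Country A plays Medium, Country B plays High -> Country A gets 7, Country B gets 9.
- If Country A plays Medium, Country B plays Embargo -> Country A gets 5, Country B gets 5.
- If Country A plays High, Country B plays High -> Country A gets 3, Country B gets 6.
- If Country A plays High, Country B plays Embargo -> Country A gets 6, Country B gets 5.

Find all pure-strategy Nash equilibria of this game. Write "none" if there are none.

This game has no pure Nash equilibrium.

Check each profile: it is a Nash equilibrium iff no player can strictly gain by switching unilaterally.
(Low, High): Country B can switch to Embargo (2 → 5). Not NE.
(Low, Embargo): Country A can switch to Medium (1 → 5). Not NE.
(Medium, High): Country A can switch to Low (7 → 9). Not NE.
(Medium, Embargo): Country A can switch to High (5 → 6). Not NE.
(High, High): Country A can switch to Low (3 → 9). Not NE.
(High, Embargo): Country B can switch to High (5 → 6). Not NE.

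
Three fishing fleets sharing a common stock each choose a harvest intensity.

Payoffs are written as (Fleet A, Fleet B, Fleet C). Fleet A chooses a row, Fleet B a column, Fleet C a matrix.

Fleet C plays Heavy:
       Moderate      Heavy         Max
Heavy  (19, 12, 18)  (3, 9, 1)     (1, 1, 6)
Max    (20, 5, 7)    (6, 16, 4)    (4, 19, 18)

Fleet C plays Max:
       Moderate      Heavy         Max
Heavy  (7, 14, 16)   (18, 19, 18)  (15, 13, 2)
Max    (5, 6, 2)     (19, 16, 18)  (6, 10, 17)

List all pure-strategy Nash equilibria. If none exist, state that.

Fleet A against (Moderate, Heavy): payoffs 19, 20 → best response Max.
Fleet A against (Moderate, Max): payoffs 7, 5 → best response Heavy.
Fleet A against (Heavy, Heavy): payoffs 3, 6 → best response Max.
Fleet A against (Heavy, Max): payoffs 18, 19 → best response Max.
Fleet A against (Max, Heavy): payoffs 1, 4 → best response Max.
Fleet A against (Max, Max): payoffs 15, 6 → best response Heavy.
Fleet B against (Heavy, Heavy): payoffs 12, 9, 1 → best response Moderate.
Fleet B against (Heavy, Max): payoffs 14, 19, 13 → best response Heavy.
Fleet B against (Max, Heavy): payoffs 5, 16, 19 → best response Max.
Fleet B against (Max, Max): payoffs 6, 16, 10 → best response Heavy.
Fleet C against (Heavy, Moderate): payoffs 18, 16 → best response Heavy.
Fleet C against (Heavy, Heavy): payoffs 1, 18 → best response Max.
Fleet C against (Heavy, Max): payoffs 6, 2 → best response Heavy.
Fleet C against (Max, Moderate): payoffs 7, 2 → best response Heavy.
Fleet C against (Max, Heavy): payoffs 4, 18 → best response Max.
Fleet C against (Max, Max): payoffs 18, 17 → best response Heavy.
Mutual best responses: (Max, Heavy, Max); (Max, Max, Heavy).

(Max, Heavy, Max), (Max, Max, Heavy)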